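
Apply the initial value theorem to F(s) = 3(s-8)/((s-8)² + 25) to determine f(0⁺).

f(0⁺) = lim_{s→∞} sF(s) = lim_{s→∞} 3s(s-8)/((s-8)² + 25) = 3

Final answer: 3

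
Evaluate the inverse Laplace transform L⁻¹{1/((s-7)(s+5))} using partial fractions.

Decompose: A/(s-7) + B/(s+5). A = 1/12, B = -1/12. f(t) = (e^(7t) - e^(-5t))/12

Final answer: (e^(7t) - e^(-5t))/12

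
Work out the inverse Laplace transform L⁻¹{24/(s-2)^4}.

L⁻¹{n!/(s-a)^(n+1)} = t^n·e^(at) with n=3, a=2. So L⁻¹{6/(s-2)^4} = t^3·e^(2t), and L⁻¹{24/(s-2)^4} = (24/6)·t^3·e^(2t) = 4·t^3·e^(2t)

Final answer: 4·t^3·e^(2t)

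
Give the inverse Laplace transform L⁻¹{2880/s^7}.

L⁻¹{n!/s^(n+1)} = t^n with n=6. So L⁻¹{720/s^7} = t^6, and L⁻¹{2880/s^7} = (2880/720)·t^6 = 4·t^6

Final answer: 4·t^6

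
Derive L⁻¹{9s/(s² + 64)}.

This is the form c·s/(s² + a²) with a = 8, c = 9. L⁻¹ = 9·cos(8t)

Final answer: 9·cos(8t)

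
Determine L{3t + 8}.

L{3t + 8} = 3·L{t} + 8·L{1} = 3/s² + 8/s

Final answer: 3/s² + 8/s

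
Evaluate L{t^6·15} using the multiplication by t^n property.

L{15} = 15/s. d^1/ds^1[1/s] = -1/s². d^2/ds^2[1/s] = 2/s^3. d^3/ds^3[1/s] = -6/s^4. d^4/ds^4[1/s] = 24/s^5. d^5/ds^5[1/s] = -120/s^6. d^6/ds^6[1/s] = 720/s^7. So L{t^6} = (-1)^{6}·720/s^7 = 720/s^7. Then L{t^6·15} = 15·720/s^7 = 10800/s^7

Final answer: 10800/s^7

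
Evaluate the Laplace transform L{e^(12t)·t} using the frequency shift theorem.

L{e^(at)·t^n} = n!/(s-a)^(n+1), so L{e^(12t)·t} = 1/(s-12)^2

Final answer: 1/(s-12)^2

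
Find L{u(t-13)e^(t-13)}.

u(t-a)f(t-a) with f(t)=e^t. L{e^t} = 1/(s-1). By time shift: e^(-13s)/(s-1)

Final answer: e^(-13s)/(s-1)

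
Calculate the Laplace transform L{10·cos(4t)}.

L{cos(ωt)} = s/(s² + ω²), so L{cos(4t)} = s/(s² + 16). Then L{10·cos(4t)} = 10·s/(s² + 16) = 10s/(s² + 16)

Final answer: 10s/(s² + 16)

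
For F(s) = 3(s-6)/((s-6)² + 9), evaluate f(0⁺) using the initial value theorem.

f(0⁺) = lim_{s→∞} sF(s) = lim_{s→∞} 3s(s-6)/((s-6)² + 9) = 3

Final answer: 3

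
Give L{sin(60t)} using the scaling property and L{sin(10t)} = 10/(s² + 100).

Using L{f(at)} = (1/a)F(s/a) with a=6: L{sin(60t)} = (1/6) · 10/((s/6)² + 100) = (1/6) · 10·36/(s² + 3600) = 60/(s² + 3600)

Final answer: 60/(s² + 3600)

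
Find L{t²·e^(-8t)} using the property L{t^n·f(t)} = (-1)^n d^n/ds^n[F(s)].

L{e^(-8t)} = 1/(s+8). d/ds[1/(s+8)] = -1/(s+8)². d²/ds²[1/(s+8)] = 2/(s+8)³. So L{t²·e^(-8t)} = (-1)² · 2/(s+8)³ = 2/(s+8)³

Final answer: 2/(s+8)³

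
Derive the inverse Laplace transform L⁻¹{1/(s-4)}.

L⁻¹{1/(s-a)} = e^(at), so L⁻¹{1/(s-4)} = e^(4t)

Final answer: e^(4t)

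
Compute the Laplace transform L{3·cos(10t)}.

L{cos(ωt)} = s/(s² + ω²), so L{cos(10t)} = s/(s² + 100). Then L{3·cos(10t)} = 3·s/(s² + 100) = 3s/(s² + 100)

Final answer: 3s/(s² + 100)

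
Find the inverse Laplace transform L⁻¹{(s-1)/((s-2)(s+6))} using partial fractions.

Using partial fractions, f(t) = (e^(2t) + 7e^(-6t))/8

Final answer: (e^(2t) + 7e^(-6t))/8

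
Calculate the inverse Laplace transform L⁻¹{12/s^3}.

L⁻¹{n!/s^(n+1)} = t^n with n=2. So L⁻¹{2/s^3} = t^2, and L⁻¹{12/s^3} = (12/2)·t^2 = 6·t^2

Final answer: 6·t^2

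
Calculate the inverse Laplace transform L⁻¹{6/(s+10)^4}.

L⁻¹{n!/(s-a)^(n+1)} = t^n·e^(at), so L⁻¹{6/(s+10)^4} = t^3·e^(-10t)

Final answer: t^3·e^(-10t)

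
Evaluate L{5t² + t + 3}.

L{5t² + t + 3} = 5·2/s³ + 1/s² + 3/s = 10/s³ + 1/s² + 3/s

Final answer: 10/s³ + 1/s² + 3/s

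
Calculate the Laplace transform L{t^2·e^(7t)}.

L{t^n·e^(at)} = n!/(s-a)^(n+1), so L{t^2·e^(7t)} = 2/(s-7)^3

Final answer: 2/(s-7)^3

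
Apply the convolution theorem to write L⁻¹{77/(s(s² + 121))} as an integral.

77/(s(s² + 121)) = (1/s)·(77/(s² + 121)) = L{1}·L{7·sin(11t)}. So f(t) = 1*(7·sin(11t)) = ∫₀ᵗ 7·sin(11τ) dτ

Final answer: ∫₀ᵗ 7·sin(11τ) dτ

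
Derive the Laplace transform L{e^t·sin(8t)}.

L{e^(at)·sin(ωt)} = ω/((s-a)² + ω²), so L{e^t·sin(8t)} = 8/((s-1)² + 64)

Final answer: 8/((s-1)² + 64)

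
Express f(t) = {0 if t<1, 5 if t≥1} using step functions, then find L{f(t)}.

f(t) = 5·u(t-1). L{u(t-1)} = e^(-s)/s, so L{f(t)} = 5·e^(-s)/s

Final answer: 5·e^(-s)/s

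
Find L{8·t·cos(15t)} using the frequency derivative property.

L{cos(15t)} = s/(s² + 225). Derivative: d/ds[s/(s² + 225)] = [(s² + 225) - s·2s]/(s² + 225)² = (225 - s²)/(s² + 225)². So L{t·cos(15t)} = -F'(s) = (s² - 225)/(s² + 225)². Then L{8·t·cos(15t)} = 8·(s² - 225)/(s² + 225)²

Final answer: 8·(s² - 225)/(s² + 225)²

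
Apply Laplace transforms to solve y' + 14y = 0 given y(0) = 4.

L{y'} + 14L{y} = 0. sY - 4 + 14Y = 0. Y(s+14) = 4. Y = 4/(s+14)

Final answer: y(t) = 4e^(-14t)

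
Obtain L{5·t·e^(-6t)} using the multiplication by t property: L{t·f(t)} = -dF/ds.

Using L{t^n·e^(at)} = n!/(s-a)^(n+1), L{t·e^(-6t)} = 1/(s+6)^2, so L{5·t·e^(-6t)} = 5·1/(s+6)^2 = 5/(s+6)^2

Final answer: 5/(s+6)^2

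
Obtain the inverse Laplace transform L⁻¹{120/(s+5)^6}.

L⁻¹{n!/(s-a)^(n+1)} = t^n·e^(at), so L⁻¹{120/(s+5)^6} = t^5·e^(-5t)

Final answer: t^5·e^(-5t)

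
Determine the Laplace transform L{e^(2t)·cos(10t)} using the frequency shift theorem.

Frequency shift: L{e^(at)f(t)} = F(s-a). L{e^(2t)·cos(10t)} = (s-2)/((s-2)² + 100)

Final answer: (s-2)/((s-2)² + 100)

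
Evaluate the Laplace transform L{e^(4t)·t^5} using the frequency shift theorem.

L{e^(at)·t^n} = n!/(s-a)^(n+1), so L{e^(4t)·t^5} = 120/(s-4)^6

Final answer: 120/(s-4)^6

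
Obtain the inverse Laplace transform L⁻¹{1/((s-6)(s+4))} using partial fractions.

Decompose: A/(s-6) + B/(s+4). A = 1/10, B = -1/10. f(t) = (e^(6t) - e^(-4t))/10

Final answer: (e^(6t) - e^(-4t))/10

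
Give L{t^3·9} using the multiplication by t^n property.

L{9} = 9/s. d^1/ds^1[1/s] = -1/s². d^2/ds^2[1/s] = 2/s^3. d^3/ds^3[1/s] = -6/s^4. So L{t^3} = (-1)^{3}·-6/s^4 = 6/s^4. Then L{t^3·9} = 9·6/s^4 = 54/s^4

Final answer: 54/s^4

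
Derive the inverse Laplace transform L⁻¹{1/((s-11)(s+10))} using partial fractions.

Decompose: A/(s-11) + B/(s+10). A = 1/21, B = -1/21. f(t) = (e^(11t) - e^(-10t))/21

Final answer: (e^(11t) - e^(-10t))/21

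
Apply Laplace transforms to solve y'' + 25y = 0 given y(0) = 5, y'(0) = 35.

L{y''} + 25L{y} = 0. s²Y - 5s - 35 + 25Y = 0. Y(s² + 25) = 5s + 35. Y = (5s + 35)/(s² + 25). Inverting: y(t) = 5cos(5t) + 7sin(5t)

Final answer: y(t) = 5cos(5t) + 7sin(5t)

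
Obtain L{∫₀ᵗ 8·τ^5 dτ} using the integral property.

L{∫₀ᵗ f(τ)dτ} = F(s)/s with f(t) = 8t^5. F(s) = 960/s^6, so L{∫₀ᵗ 8·τ^5 dτ} = (960/s^6)/s = 960/s^7. (Check: ∫₀ᵗ 8·τ^5 dτ = 8t^6/6.)

Final answer: 960/s^7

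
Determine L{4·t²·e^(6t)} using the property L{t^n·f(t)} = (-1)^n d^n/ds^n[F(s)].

L{e^(6t)} = 1/(s-6). d/ds[1/(s-6)] = -1/(s-6)². d²/ds²[1/(s-6)] = 2/(s-6)³. So L{t²·e^(6t)} = (-1)² · 2/(s-6)³ = 2/(s-6)³. Then L{4·t²·e^(6t)} = 4·2/(s-6)³ = 8/(s-6)³

Final answer: 8/(s-6)³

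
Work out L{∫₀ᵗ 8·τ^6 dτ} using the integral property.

L{∫₀ᵗ f(τ)dτ} = F(s)/s with f(t) = 8t^6. F(s) = 5760/s^7, so L{∫₀ᵗ 8·τ^6 dτ} = (5760/s^7)/s = 5760/s^8. (Check: ∫₀ᵗ 8·τ^6 dτ = 8t^7/7.)

Final answer: 5760/s^8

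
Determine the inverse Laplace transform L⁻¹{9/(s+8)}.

L⁻¹{1/(s-a)} = e^(at), so L⁻¹{1/(s+8)} = e^(-8t), and L⁻¹{9/(s+8)} = 9·e^(-8t)

Final answer: 9·e^(-8t)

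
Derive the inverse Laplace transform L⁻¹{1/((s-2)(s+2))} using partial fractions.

Decompose: A/(s-2) + B/(s+2). A = 1/4, B = -1/4. f(t) = (e^(2t) - e^(-2t))/4

Final answer: (e^(2t) - e^(-2t))/4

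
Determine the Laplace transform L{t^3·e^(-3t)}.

L{t^n·e^(at)} = n!/(s-a)^(n+1), so L{t^3·e^(-3t)} = 6/(s+3)^4

Final answer: 6/(s+3)^4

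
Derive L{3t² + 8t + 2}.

L{3t² + 8t + 2} = 3·2/s³ + 8/s² + 2/s = 6/s³ + 8/s² + 2/s

Final answer: 6/s³ + 8/s² + 2/s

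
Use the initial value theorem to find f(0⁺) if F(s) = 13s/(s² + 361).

f(0⁺) = lim_{s→∞} s·13s/(s² + 361) = lim_{s→∞} 13s²/(s² + 361) = 13

Final answer: 13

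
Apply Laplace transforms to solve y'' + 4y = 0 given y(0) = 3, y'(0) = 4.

L{y''} + 4L{y} = 0. s²Y - 3s - 4 + 4Y = 0. Y(s² + 4) = 3s + 4. Y = (3s + 4)/(s² + 4). Inverting: y(t) = 3cos(2t) + 2sin(2t)

Final answer: y(t) = 3cos(2t) + 2sin(2t)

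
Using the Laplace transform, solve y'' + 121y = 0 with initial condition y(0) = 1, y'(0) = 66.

L{y''} + 121L{y} = 0. s²Y - s - 66 + 121Y = 0. Y(s² + 121) = s + 66. Y = (s + 66)/(s² + 121). Inverting: y(t) = cos(11t) + 6sin(11t)

Final answer: y(t) = cos(11t) + 6sin(11t)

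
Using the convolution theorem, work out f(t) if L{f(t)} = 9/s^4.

9/s^4 = (9/s)·(1/s^3) = L{9}·L{t^2/2}. By convolution, f(t) = 9*t^2/2 = ∫₀ᵗ 9·τ^2/2 dτ = 9·t^3/6

Final answer: 9·t^3/6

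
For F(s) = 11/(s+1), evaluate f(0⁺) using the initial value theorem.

f(0⁺) = lim_{s→∞} s·11/(s+1) = lim_{s→∞} 11s/(s+1) = 11

Final answer: 11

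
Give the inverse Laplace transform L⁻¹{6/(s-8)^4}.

L⁻¹{n!/(s-a)^(n+1)} = t^n·e^(at), so L⁻¹{6/(s-8)^4} = t^3·e^(8t)

Final answer: t^3·e^(8t)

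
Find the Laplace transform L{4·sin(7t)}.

L{sin(ωt)} = ω/(s² + ω²), so L{sin(7t)} = 7/(s² + 49). Then L{4·sin(7t)} = 4·7/(s² + 49) = 28/(s² + 49)

Final answer: 28/(s² + 49)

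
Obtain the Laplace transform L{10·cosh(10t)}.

L{cosh(ωt)} = s/(s² - ω²), so L{cosh(10t)} = s/(s² - 100). Then L{10·cosh(10t)} = 10·s/(s² - 100) = 10s/(s² - 100)

Final answer: 10s/(s² - 100)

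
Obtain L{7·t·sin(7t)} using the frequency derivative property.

L{sin(7t)} = 7/(s² + 49). By L{t·f(t)} = -F'(s): -d/ds[7/(s² + 49)] = -(7)·(-2s)/(s² + 49)² = 14s/(s² + 49)². Then L{7·t·sin(7t)} = 7·14s/(s² + 49)² = 98s/(s² + 49)²

Final answer: 98s/(s² + 49)²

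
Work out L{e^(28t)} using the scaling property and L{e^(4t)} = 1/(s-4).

Using L{f(at)} = (1/a)F(s/a) with a=7 and f(t) = e^(4t): L{e^(28t)} = (1/7) · 1/((s/7)-4) = (1/7) · 7/(s-28) = 1/(s-28)

Final answer: 1/(s-28)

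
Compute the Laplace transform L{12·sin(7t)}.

L{sin(ωt)} = ω/(s² + ω²), so L{sin(7t)} = 7/(s² + 49). Then L{12·sin(7t)} = 12·7/(s² + 49) = 84/(s² + 49)

Final answer: 84/(s² + 49)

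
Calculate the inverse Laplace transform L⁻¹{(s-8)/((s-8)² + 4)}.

Using frequency shift, L⁻¹{(s-8)/((s-8)² + 4)} = e^(8t)·cos(2t)

Final answer: e^(8t)·cos(2t)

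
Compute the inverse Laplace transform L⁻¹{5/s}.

L⁻¹{c/s} = c, so L⁻¹{5/s} = 5

Final answer: 5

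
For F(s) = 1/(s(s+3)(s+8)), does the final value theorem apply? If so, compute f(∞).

Poles of sF(s) = 1/((s+3)(s+8)) are at s = -3 and s = -8, both in the left half-plane. Theorem applies. f(∞) = lim_{s→0} sF(s) = 1/(3·8) = 1/24

Final answer: 1/24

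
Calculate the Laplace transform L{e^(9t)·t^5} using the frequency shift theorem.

L{e^(at)·t^n} = n!/(s-a)^(n+1), so L{e^(9t)·t^5} = 120/(s-9)^6

Final answer: 120/(s-9)^6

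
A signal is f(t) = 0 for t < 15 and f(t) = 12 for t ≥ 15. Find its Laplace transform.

f(t) = 12·u(t-15). L{u(t-15)} = e^(-15s)/s, so L{f(t)} = 12·e^(-15s)/s

Final answer: 12·e^(-15s)/s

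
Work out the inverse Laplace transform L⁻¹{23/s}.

L⁻¹{c/s} = c, so L⁻¹{23/s} = 23

Final answer: 23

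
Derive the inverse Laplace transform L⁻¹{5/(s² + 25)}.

L⁻¹{5/(s² + 25)} = sin(5t)

Final answer: sin(5t)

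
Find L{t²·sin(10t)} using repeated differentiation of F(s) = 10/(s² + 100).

F(s) = 10/(s² + 100). F'(s) = -20s/(s² + 100)². F''(s) = -20(100 - 3s²)/(s² + 100)³ = (60s² - 2000)/(s² + 100)³. So L{t²·sin(10t)} = (-1)² F''(s) = (60s² - 2000)/(s² + 100)³

Final answer: (60s² - 2000)/(s² + 100)³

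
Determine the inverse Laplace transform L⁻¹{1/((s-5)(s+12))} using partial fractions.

Decompose: A/(s-5) + B/(s+12). A = 1/17, B = -1/17. f(t) = (e^(5t) - e^(-12t))/17

Final answer: (e^(5t) - e^(-12t))/17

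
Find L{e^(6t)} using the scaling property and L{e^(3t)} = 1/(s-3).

Using L{f(at)} = (1/a)F(s/a) with a=2 and f(t) = e^(3t): L{e^(6t)} = (1/2) · 1/((s/2)-3) = (1/2) · 2/(s-6) = 1/(s-6)

Final answer: 1/(s-6)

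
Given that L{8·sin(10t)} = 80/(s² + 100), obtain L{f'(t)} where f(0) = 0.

L{f'(t)} = s·F(s) - f(0) = s·80/(s² + 100) - 0 = 80s/(s² + 100)

Final answer: 80s/(s² + 100)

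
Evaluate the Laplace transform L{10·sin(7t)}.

L{sin(ωt)} = ω/(s² + ω²), so L{sin(7t)} = 7/(s² + 49). Then L{10·sin(7t)} = 10·7/(s² + 49) = 70/(s² + 49)

Final answer: 70/(s² + 49)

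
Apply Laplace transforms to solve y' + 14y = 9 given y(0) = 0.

sY + 14Y = 9/s. Y = 9/(s(s+14)). Partial fractions: Y = 9/14/s - 9/14/(s+14)

Final answer: y(t) = 9/14(1 - e^(-14t))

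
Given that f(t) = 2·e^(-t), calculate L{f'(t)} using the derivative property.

f(0) = 2, F(s) = 2/(s+1). L{f'(t)} = s·F(s) - f(0) = 2s/(s+1) - 2 = (2s - 2(s+1))/(s+1) = -2/(s+1)

Final answer: -2/(s+1)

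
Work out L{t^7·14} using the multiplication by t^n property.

L{14} = 14/s. d^1/ds^1[1/s] = -1/s². d^2/ds^2[1/s] = 2/s^3. d^3/ds^3[1/s] = -6/s^4. d^4/ds^4[1/s] = 24/s^5. d^5/ds^5[1/s] = -120/s^6. d^6/ds^6[1/s] = 720/s^7. d^7/ds^7[1/s] = -5040/s^8. So L{t^7} = (-1)^{7}·-5040/s^8 = 5040/s^8. Then L{t^7·14} = 14·5040/s^8 = 70560/s^8

Final answer: 70560/s^8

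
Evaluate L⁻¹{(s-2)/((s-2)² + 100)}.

Using frequency shift: L⁻¹{(s-a)/((s-a)² + b²)} = e^(at)cos(bt). Here a=2, b=10

Final answer: e^(2t)·cos(10t)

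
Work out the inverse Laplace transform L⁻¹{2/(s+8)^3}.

L⁻¹{n!/(s-a)^(n+1)} = t^n·e^(at), so L⁻¹{2/(s+8)^3} = t^2·e^(-8t)

Final answer: t^2·e^(-8t)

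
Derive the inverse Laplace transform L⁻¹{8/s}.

L⁻¹{c/s} = c, so L⁻¹{8/s} = 8

Final answer: 8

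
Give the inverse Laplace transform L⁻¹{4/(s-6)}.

L⁻¹{1/(s-a)} = e^(at), so L⁻¹{1/(s-6)} = e^(6t), and L⁻¹{4/(s-6)} = 4·e^(6t)

Final answer: 4·e^(6t)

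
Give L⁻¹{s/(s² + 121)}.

This is the form c·s/(s² + a²) with a = 11. L⁻¹ = cos(11t)

Final answer: cos(11t)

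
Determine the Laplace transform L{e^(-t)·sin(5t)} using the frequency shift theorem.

Frequency shift: L{e^(at)f(t)} = F(s-a). L{e^(-t)·sin(5t)} = 5/((s+1)² + 25)

Final answer: 5/((s+1)² + 25)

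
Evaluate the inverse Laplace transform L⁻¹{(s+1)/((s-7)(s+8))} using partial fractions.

Using partial fractions, f(t) = (8e^(7t) + 7e^(-8t))/15

Final answer: (8e^(7t) + 7e^(-8t))/15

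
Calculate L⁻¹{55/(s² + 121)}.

This is the form c·a/(s² + a²) with a = 11, c = 5. L⁻¹ = 5·sin(11t)

Final answer: 5·sin(11t)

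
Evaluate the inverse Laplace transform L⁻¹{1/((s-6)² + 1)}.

Using frequency shift, L⁻¹{1/((s-6)² + 1)} = e^(6t)·sin(t)

Final answer: e^(6t)·sin(t)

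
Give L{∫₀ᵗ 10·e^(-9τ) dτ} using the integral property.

L{∫₀ᵗ f(τ)dτ} = F(s)/s with F(s) = 10/(s+9), so L{∫₀ᵗ 10·e^(-9τ) dτ} = 10/(s(s+9))

Final answer: 10/(s(s+9))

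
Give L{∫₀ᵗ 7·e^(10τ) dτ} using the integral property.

L{∫₀ᵗ f(τ)dτ} = F(s)/s with F(s) = 7/(s-10), so L{∫₀ᵗ 7·e^(10τ) dτ} = 7/(s(s-10))

Final answer: 7/(s(s-10))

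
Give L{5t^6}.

L{t^n} = n!/s^(n+1). So L{5t^6} = 5·6!/s^7 = 3600/s^7

Final answer: 3600/s^7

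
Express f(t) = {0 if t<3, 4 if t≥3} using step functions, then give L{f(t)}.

f(t) = 4·u(t-3). L{u(t-3)} = e^(-3s)/s, so L{f(t)} = 4·e^(-3s)/s

Final answer: 4·e^(-3s)/s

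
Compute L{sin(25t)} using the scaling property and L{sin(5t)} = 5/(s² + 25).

Using L{f(at)} = (1/a)F(s/a) with a=5: L{sin(25t)} = (1/5) · 5/((s/5)² + 25) = (1/5) · 5·25/(s² + 625) = 25/(s² + 625)

Final answer: 25/(s² + 625)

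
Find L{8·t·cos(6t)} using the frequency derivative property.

L{cos(6t)} = s/(s² + 36). Derivative: d/ds[s/(s² + 36)] = [(s² + 36) - s·2s]/(s² + 36)² = (36 - s²)/(s² + 36)². So L{t·cos(6t)} = -F'(s) = (s² - 36)/(s² + 36)². Then L{8·t·cos(6t)} = 8·(s² - 36)/(s² + 36)²

Final answer: 8·(s² - 36)/(s² + 36)²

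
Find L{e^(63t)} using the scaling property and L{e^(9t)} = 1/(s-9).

Using L{f(at)} = (1/a)F(s/a) with a=7 and f(t) = e^(9t): L{e^(63t)} = (1/7) · 1/((s/7)-9) = (1/7) · 7/(s-63) = 1/(s-63)

Final answer: 1/(s-63)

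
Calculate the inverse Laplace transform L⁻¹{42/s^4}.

L⁻¹{n!/s^(n+1)} = t^n with n=3. So L⁻¹{6/s^4} = t^3, and L⁻¹{42/s^4} = (42/6)·t^3 = 7·t^3

Final answer: 7·t^3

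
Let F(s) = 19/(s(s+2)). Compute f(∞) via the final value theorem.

f(∞) = lim_{s→0} s·19/(s(s+2)) = lim_{s→0} 19/(s+2) = 19/2 = 19/2

Final answer: 19/2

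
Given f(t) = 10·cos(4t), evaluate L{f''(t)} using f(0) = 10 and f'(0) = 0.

F(s) = 10s/(s² + 16). L{f''(t)} = s²F(s) - sf(0) - f'(0) = 10s³/(s² + 16) - 10s = (10s³ - 10s(s² + 16))/(s² + 16) = -160s/(s² + 16)

Final answer: -160s/(s² + 16)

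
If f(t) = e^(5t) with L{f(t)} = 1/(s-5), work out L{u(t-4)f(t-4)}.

Time shift theorem: L{u(t-a)f(t-a)} = e^(-as)F(s). Here a=4, F(s) = 1/(s-5), so L{u(t-4)f(t-4)} = e^(-4s)·1/(s-5)

Final answer: e^(-4s)·1/(s-5)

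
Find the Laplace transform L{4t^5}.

L{4t^5} = 4 · L{t^5} = 4 · 120/s^6 = 480/s^6

Final answer: 480/s^6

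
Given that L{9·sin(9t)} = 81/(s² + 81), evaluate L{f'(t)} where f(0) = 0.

L{f'(t)} = s·F(s) - f(0) = s·81/(s² + 81) - 0 = 81s/(s² + 81)

Final answer: 81s/(s² + 81)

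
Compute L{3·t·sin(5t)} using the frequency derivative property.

L{sin(5t)} = 5/(s² + 25). By L{t·f(t)} = -F'(s): -d/ds[5/(s² + 25)] = -(5)·(-2s)/(s² + 25)² = 10s/(s² + 25)². Then L{3·t·sin(5t)} = 3·10s/(s² + 25)² = 30s/(s² + 25)²

Final answer: 30s/(s² + 25)²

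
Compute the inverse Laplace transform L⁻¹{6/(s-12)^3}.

L⁻¹{n!/(s-a)^(n+1)} = t^n·e^(at) with n=2, a=12. So L⁻¹{2/(s-12)^3} = t^2·e^(12t), and L⁻¹{6/(s-12)^3} = (6/2)·t^2·e^(12t) = 3·t^2·e^(12t)

Final answer: 3·t^2·e^(12t)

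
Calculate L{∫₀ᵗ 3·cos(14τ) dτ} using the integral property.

L{∫₀ᵗ f(τ)dτ} = F(s)/s with F(s) = 3s/(s² + 196), so the result is (3s/(s² + 196))/s = 3/(s² + 196)

Final answer: 3/(s² + 196)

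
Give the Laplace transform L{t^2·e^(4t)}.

L{t^n·e^(at)} = n!/(s-a)^(n+1), so L{t^2·e^(4t)} = 2/(s-4)^3

Final answer: 2/(s-4)^3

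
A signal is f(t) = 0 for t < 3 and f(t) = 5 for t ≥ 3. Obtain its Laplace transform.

f(t) = 5·u(t-3). L{u(t-3)} = e^(-3s)/s, so L{f(t)} = 5·e^(-3s)/s

Final answer: 5·e^(-3s)/s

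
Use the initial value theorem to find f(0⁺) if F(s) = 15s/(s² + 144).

f(0⁺) = lim_{s→∞} s·15s/(s² + 144) = lim_{s→∞} 15s²/(s² + 144) = 15

Final answer: 15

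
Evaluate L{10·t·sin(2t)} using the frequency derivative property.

L{sin(2t)} = 2/(s² + 4). By L{t·f(t)} = -F'(s): -d/ds[2/(s² + 4)] = -(2)·(-2s)/(s² + 4)² = 4s/(s² + 4)². Then L{10·t·sin(2t)} = 10·4s/(s² + 4)² = 40s/(s² + 4)²

Final answer: 40s/(s² + 4)²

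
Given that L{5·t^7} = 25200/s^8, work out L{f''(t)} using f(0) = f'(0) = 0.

L{f''(t)} = s²F(s) - sf(0) - f'(0) = s²·25200/s^8 - 0 - 0 = 25200/s^6

Final answer: 25200/s^6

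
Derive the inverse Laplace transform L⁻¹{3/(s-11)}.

L⁻¹{1/(s-a)} = e^(at), so L⁻¹{1/(s-11)} = e^(11t), and L⁻¹{3/(s-11)} = 3·e^(11t)

Final answer: 3·e^(11t)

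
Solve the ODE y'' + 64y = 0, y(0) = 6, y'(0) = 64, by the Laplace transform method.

L{y''} + 64L{y} = 0. s²Y - 6s - 64 + 64Y = 0. Y(s² + 64) = 6s + 64. Y = (6s + 64)/(s² + 64). Inverting: y(t) = 6cos(8t) + 8sin(8t)

Final answer: y(t) = 6cos(8t) + 8sin(8t)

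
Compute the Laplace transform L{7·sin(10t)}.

L{sin(ωt)} = ω/(s² + ω²), so L{sin(10t)} = 10/(s² + 100). Then L{7·sin(10t)} = 7·10/(s² + 100) = 70/(s² + 100)

Final answer: 70/(s² + 100)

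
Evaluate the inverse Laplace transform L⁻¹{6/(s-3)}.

L⁻¹{1/(s-a)} = e^(at), so L⁻¹{1/(s-3)} = e^(3t), and L⁻¹{6/(s-3)} = 6·e^(3t)

Final answer: 6·e^(3t)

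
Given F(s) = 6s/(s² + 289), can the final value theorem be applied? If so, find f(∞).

The final value theorem requires all poles of sF(s) in the left half-plane. sF(s) = 6s²/(s² + 289) has poles at s = ±17i (imaginary axis). Theorem does NOT apply (oscillatory system).

Final answer: Not applicable (oscillatory)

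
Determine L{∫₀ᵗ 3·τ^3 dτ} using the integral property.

L{∫₀ᵗ f(τ)dτ} = F(s)/s with f(t) = 3t^3. F(s) = 18/s^4, so L{∫₀ᵗ 3·τ^3 dτ} = (18/s^4)/s = 18/s^5. (Check: ∫₀ᵗ 3·τ^3 dτ = 3t^4/4.)

Final answer: 18/s^5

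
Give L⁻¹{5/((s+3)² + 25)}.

Form: b/((s-a)² + b²) → e^(at)sin(bt). With a=-3, b=5

Final answer: e^(-3t)·sin(5t)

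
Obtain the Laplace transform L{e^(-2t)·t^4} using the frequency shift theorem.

L{e^(at)·t^n} = n!/(s-a)^(n+1), so L{e^(-2t)·t^4} = 24/(s+2)^5

Final answer: 24/(s+2)^5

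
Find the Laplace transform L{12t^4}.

L{12t^4} = 12 · L{t^4} = 12 · 24/s^5 = 288/s^5

Final answer: 288/s^5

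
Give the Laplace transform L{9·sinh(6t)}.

L{sinh(ωt)} = ω/(s² - ω²), so L{sinh(6t)} = 6/(s² - 36). Then L{9·sinh(6t)} = 9·6/(s² - 36) = 54/(s² - 36)

Final answer: 54/(s² - 36)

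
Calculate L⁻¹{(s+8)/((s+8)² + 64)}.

Using frequency shift: L⁻¹{(s-a)/((s-a)² + b²)} = e^(at)cos(bt). Here a=-8, b=8

Final answer: e^(-8t)·cos(8t)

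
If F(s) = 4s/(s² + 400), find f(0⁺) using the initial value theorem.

f(0⁺) = lim_{s→∞} s·4s/(s² + 400) = lim_{s→∞} 4s²/(s² + 400) = 4

Final answer: 4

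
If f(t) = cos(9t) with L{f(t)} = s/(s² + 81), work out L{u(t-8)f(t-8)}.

Time shift theorem: L{u(t-a)f(t-a)} = e^(-as)F(s). Here a=8, F(s) = s/(s² + 81), so L{u(t-8)f(t-8)} = e^(-8s)·s/(s² + 81)

Final answer: e^(-8s)·s/(s² + 81)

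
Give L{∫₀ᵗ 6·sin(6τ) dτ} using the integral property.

L{∫₀ᵗ f(τ)dτ} = F(s)/s with F(s) = 36/(s² + 36), so the result is (36/(s² + 36))/s = 36/(s(s² + 36))

Final answer: 36/(s(s² + 36))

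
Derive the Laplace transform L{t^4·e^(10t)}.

L{t^n·e^(at)} = n!/(s-a)^(n+1), so L{t^4·e^(10t)} = 24/(s-10)^5

Final answer: 24/(s-10)^5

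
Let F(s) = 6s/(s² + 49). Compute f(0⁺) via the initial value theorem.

f(0⁺) = lim_{s→∞} s·6s/(s² + 49) = lim_{s→∞} 6s²/(s² + 49) = 6

Final answer: 6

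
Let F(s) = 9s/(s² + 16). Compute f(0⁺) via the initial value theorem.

f(0⁺) = lim_{s→∞} s·9s/(s² + 16) = lim_{s→∞} 9s²/(s² + 16) = 9

Final answer: 9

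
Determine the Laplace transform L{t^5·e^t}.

L{t^n·e^(at)} = n!/(s-a)^(n+1), so L{t^5·e^t} = 120/(s-1)^6

Final answer: 120/(s-1)^6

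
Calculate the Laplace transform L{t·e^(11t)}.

L{t^n·e^(at)} = n!/(s-a)^(n+1), so L{t·e^(11t)} = 1/(s-11)^2

Final answer: 1/(s-11)^2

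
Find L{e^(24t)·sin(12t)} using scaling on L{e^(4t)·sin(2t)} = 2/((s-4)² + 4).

Scaling with a=6: L{e^(24t)·sin(12t)} = (1/6) · 2/((s/6-4)² + 4). Simplifying: 12/((s-24)² + 144)

Final answer: 12/((s-24)² + 144)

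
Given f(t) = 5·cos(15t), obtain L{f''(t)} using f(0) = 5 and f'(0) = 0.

F(s) = 5s/(s² + 225). L{f''(t)} = s²F(s) - sf(0) - f'(0) = 5s³/(s² + 225) - 5s = (5s³ - 5s(s² + 225))/(s² + 225) = -1125s/(s² + 225)

Final answer: -1125s/(s² + 225)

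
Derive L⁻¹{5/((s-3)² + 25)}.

Form: b/((s-a)² + b²) → e^(at)sin(bt). With a=3, b=5

Final answer: e^(3t)·sin(5t)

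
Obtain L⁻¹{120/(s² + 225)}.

This is the form c·a/(s² + a²) with a = 15, c = 8. L⁻¹ = 8·sin(15t)

Final answer: 8·sin(15t)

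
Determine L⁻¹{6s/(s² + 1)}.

This is the form c·s/(s² + a²) with a = 1, c = 6. L⁻¹ = 6·cos(t)

Final answer: 6·cos(t)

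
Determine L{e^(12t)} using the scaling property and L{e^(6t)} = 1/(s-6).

Using L{f(at)} = (1/a)F(s/a) with a=2 and f(t) = e^(6t): L{e^(12t)} = (1/2) · 1/((s/2)-6) = (1/2) · 2/(s-12) = 1/(s-12)

Final answer: 1/(s-12)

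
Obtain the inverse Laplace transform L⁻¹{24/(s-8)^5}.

L⁻¹{n!/(s-a)^(n+1)} = t^n·e^(at), so L⁻¹{24/(s-8)^5} = t^4·e^(8t)

Final answer: t^4·e^(8t)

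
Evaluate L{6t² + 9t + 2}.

L{6t² + 9t + 2} = 6·2/s³ + 9/s² + 2/s = 12/s³ + 9/s² + 2/s

Final answer: 12/s³ + 9/s² + 2/s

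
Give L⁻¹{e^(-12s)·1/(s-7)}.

L⁻¹{1/(s-7)} = e^(7t). By the time shift theorem, L⁻¹{e^(-as)F(s)} = u(t-a)f(t-a) with a=12, so L⁻¹{e^(-12s)·1/(s-7)} = u(t-12)·e^(7(t-12))

Final answer: u(t-12)·e^(7(t-12))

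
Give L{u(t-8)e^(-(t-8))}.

u(t-a)f(t-a) with f(t)=e^(-t). L{e^(-t)} = 1/(s+1). By time shift: e^(-8s)/(s+1)

Final answer: e^(-8s)/(s+1)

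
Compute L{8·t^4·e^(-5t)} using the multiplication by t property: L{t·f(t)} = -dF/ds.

Using L{t^n·e^(at)} = n!/(s-a)^(n+1), L{t^4·e^(-5t)} = 24/(s+5)^5, so L{8·t^4·e^(-5t)} = 8·24/(s+5)^5 = 192/(s+5)^5

Final answer: 192/(s+5)^5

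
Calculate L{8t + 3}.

L{8t + 3} = 8·L{t} + 3·L{1} = 8/s² + 3/s

Final answer: 8/s² + 3/s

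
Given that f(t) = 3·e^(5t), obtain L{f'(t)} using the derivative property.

f(0) = 3, F(s) = 3/(s-5). L{f'(t)} = s·F(s) - f(0) = 3s/(s-5) - 3 = (3s - 3(s-5))/(s-5) = 15/(s-5)

Final answer: 15/(s-5)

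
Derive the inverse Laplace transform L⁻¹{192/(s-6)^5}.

L⁻¹{n!/(s-a)^(n+1)} = t^n·e^(at) with n=4, a=6. So L⁻¹{24/(s-6)^5} = t^4·e^(6t), and L⁻¹{192/(s-6)^5} = (192/24)·t^4·e^(6t) = 8·t^4·e^(6t)

Final answer: 8·t^4·e^(6t)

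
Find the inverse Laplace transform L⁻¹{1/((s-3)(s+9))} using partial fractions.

Decompose: A/(s-3) + B/(s+9). A = 1/12, B = -1/12. f(t) = (e^(3t) - e^(-9t))/12

Final answer: (e^(3t) - e^(-9t))/12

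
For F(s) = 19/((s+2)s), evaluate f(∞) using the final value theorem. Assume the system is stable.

f(∞) = lim_{s→0} sF(s) = lim_{s→0} 19/(s+2) = 19/2

Final answer: 19/2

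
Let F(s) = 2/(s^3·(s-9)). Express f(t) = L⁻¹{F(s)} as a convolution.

2/(s^3·(s-9)) = (2/s^3)·(1/(s-9)) = L{t^2}·L{e^(9t)}. So f(t) = t^2*e^(9t) = ∫₀ᵗ τ^2·e^(9(t-τ)) dτ

Final answer: ∫₀ᵗ τ^2·e^(9(t-τ)) dτ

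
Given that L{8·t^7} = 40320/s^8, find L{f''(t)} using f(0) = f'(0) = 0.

L{f''(t)} = s²F(s) - sf(0) - f'(0) = s²·40320/s^8 - 0 - 0 = 40320/s^6

Final answer: 40320/s^6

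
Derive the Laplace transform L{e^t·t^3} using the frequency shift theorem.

L{e^(at)·t^n} = n!/(s-a)^(n+1), so L{e^t·t^3} = 6/(s-1)^4

Final answer: 6/(s-1)^4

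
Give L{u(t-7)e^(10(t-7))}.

u(t-a)f(t-a) with f(t)=e^(10t). L{e^(10t)} = 1/(s-10). By time shift: e^(-7s)/(s-10)

Final answer: e^(-7s)/(s-10)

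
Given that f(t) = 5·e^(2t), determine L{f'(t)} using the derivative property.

f(0) = 5, F(s) = 5/(s-2). L{f'(t)} = s·F(s) - f(0) = 5s/(s-2) - 5 = (5s - 5(s-2))/(s-2) = 10/(s-2)

Final answer: 10/(s-2)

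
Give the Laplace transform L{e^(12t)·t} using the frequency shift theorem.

L{e^(at)·t^n} = n!/(s-a)^(n+1), so L{e^(12t)·t} = 1/(s-12)^2

Final answer: 1/(s-12)^2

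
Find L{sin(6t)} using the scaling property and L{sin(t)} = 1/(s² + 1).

Using L{f(at)} = (1/a)F(s/a) with a=6: L{sin(6t)} = (1/6) · 1/((s/6)² + 1) = (1/6) · 1·36/(s² + 36) = 6/(s² + 36)

Final answer: 6/(s² + 36)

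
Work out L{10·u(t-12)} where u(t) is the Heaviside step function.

L{u(t-a)} = e^(-as)/s. Here a=12, so L{u(t-12)} = e^(-12s)/s, and L{10·u(t-12)} = 10·e^(-12s)/s

Final answer: 10·e^(-12s)/s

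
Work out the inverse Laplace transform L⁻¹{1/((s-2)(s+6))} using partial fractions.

Decompose: A/(s-2) + B/(s+6). A = 1/8, B = -1/8. f(t) = (e^(2t) - e^(-6t))/8

Final answer: (e^(2t) - e^(-6t))/8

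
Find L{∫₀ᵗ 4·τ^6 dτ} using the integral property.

L{∫₀ᵗ f(τ)dτ} = F(s)/s with f(t) = 4t^6. F(s) = 2880/s^7, so L{∫₀ᵗ 4·τ^6 dτ} = (2880/s^7)/s = 2880/s^8. (Check: ∫₀ᵗ 4·τ^6 dτ = 4t^7/7.)

Final answer: 2880/s^8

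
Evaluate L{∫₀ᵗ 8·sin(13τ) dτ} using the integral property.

L{∫₀ᵗ f(τ)dτ} = F(s)/s with F(s) = 104/(s² + 169), so the result is (104/(s² + 169))/s = 104/(s(s² + 169))

Final answer: 104/(s(s² + 169))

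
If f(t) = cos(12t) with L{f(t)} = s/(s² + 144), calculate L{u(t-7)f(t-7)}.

Time shift theorem: L{u(t-a)f(t-a)} = e^(-as)F(s). Here a=7, F(s) = s/(s² + 144), so L{u(t-7)f(t-7)} = e^(-7s)·s/(s² + 144)

Final answer: e^(-7s)·s/(s² + 144)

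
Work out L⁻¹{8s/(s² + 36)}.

This is the form c·s/(s² + a²) with a = 6, c = 8. L⁻¹ = 8·cos(6t)

Final answer: 8·cos(6t)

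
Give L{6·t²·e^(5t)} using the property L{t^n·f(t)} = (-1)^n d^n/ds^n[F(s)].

L{e^(5t)} = 1/(s-5). d/ds[1/(s-5)] = -1/(s-5)². d²/ds²[1/(s-5)] = 2/(s-5)³. So L{t²·e^(5t)} = (-1)² · 2/(s-5)³ = 2/(s-5)³. Then L{6·t²·e^(5t)} = 6·2/(s-5)³ = 12/(s-5)³

Final answer: 12/(s-5)³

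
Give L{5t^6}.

L{t^n} = n!/s^(n+1). So L{5t^6} = 5·6!/s^7 = 3600/s^7

Final answer: 3600/s^7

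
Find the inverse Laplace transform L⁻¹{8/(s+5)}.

L⁻¹{1/(s-a)} = e^(at), so L⁻¹{1/(s+5)} = e^(-5t), and L⁻¹{8/(s+5)} = 8·e^(-5t)

Final answer: 8·e^(-5t)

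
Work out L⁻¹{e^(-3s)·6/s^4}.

L⁻¹{6/s^4} = t^3. By the time shift theorem, L⁻¹{e^(-as)F(s)} = u(t-a)f(t-a) with a=3, so L⁻¹{e^(-3s)·6/s^4} = u(t-3)·(t-3)^3

Final answer: u(t-3)·(t-3)^3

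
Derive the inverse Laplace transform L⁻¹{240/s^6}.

L⁻¹{n!/s^(n+1)} = t^n with n=5. So L⁻¹{120/s^6} = t^5, and L⁻¹{240/s^6} = (240/120)·t^5 = 2·t^5

Final answer: 2·t^5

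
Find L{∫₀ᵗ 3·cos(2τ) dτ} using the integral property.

L{∫₀ᵗ f(τ)dτ} = F(s)/s with F(s) = 3s/(s² + 4), so the result is (3s/(s² + 4))/s = 3/(s² + 4)

Final answer: 3/(s² + 4)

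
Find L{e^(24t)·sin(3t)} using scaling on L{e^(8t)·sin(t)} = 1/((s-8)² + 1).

Scaling with a=3: L{e^(24t)·sin(3t)} = (1/3) · 1/((s/3-8)² + 1). Simplifying: 3/((s-24)² + 9)

Final answer: 3/((s-24)² + 9)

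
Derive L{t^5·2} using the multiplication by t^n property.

L{2} = 2/s. d^1/ds^1[1/s] = -1/s². d^2/ds^2[1/s] = 2/s^3. d^3/ds^3[1/s] = -6/s^4. d^4/ds^4[1/s] = 24/s^5. d^5/ds^5[1/s] = -120/s^6. So L{t^5} = (-1)^{5}·-120/s^6 = 120/s^6. Then L{t^5·2} = 2·120/s^6 = 240/s^6

Final answer: 240/s^6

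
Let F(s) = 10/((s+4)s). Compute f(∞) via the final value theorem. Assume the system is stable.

f(∞) = lim_{s→0} sF(s) = lim_{s→0} 10/(s+4) = 5/2

Final answer: 5/2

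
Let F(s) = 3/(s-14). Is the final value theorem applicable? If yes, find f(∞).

sF(s) = 3s/(s-14) has a pole at s = 14 in the right half-plane. Theorem does NOT apply (unstable system; f(t) = 3·e^(14t) grows without bound).

Final answer: Not applicable (unstable)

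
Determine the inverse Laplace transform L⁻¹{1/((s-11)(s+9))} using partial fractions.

Decompose: A/(s-11) + B/(s+9). A = 1/20, B = -1/20. f(t) = (e^(11t) - e^(-9t))/20

Final answer: (e^(11t) - e^(-9t))/20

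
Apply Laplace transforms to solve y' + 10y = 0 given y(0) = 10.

L{y'} + 10L{y} = 0. sY - 10 + 10Y = 0. Y(s+10) = 10. Y = 10/(s+10)

Final answer: y(t) = 10e^(-10t)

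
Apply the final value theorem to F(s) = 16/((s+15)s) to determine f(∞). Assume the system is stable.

f(∞) = lim_{s→0} sF(s) = lim_{s→0} 16/(s+15) = 16/15

Final answer: 16/15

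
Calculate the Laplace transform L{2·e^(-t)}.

L{e^(at)} = 1/(s-a), so L{e^(-t)} = 1/(s+1). Then L{2·e^(-t)} = 2/(s+1)

Final answer: 2/(s+1)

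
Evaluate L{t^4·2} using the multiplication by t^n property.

L{2} = 2/s. d^1/ds^1[1/s] = -1/s². d^2/ds^2[1/s] = 2/s^3. d^3/ds^3[1/s] = -6/s^4. d^4/ds^4[1/s] = 24/s^5. So L{t^4} = (-1)^{4}·24/s^5 = 24/s^5. Then L{t^4·2} = 2·24/s^5 = 48/s^5

Final answer: 48/s^5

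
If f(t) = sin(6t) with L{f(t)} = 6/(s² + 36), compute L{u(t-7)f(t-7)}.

Time shift theorem: L{u(t-a)f(t-a)} = e^(-as)F(s). Here a=7, F(s) = 6/(s² + 36), so L{u(t-7)f(t-7)} = e^(-7s)·6/(s² + 36)

Final answer: e^(-7s)·6/(s² + 36)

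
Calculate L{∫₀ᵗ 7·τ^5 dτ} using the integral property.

L{∫₀ᵗ f(τ)dτ} = F(s)/s with f(t) = 7t^5. F(s) = 840/s^6, so L{∫₀ᵗ 7·τ^5 dτ} = (840/s^6)/s = 840/s^7. (Check: ∫₀ᵗ 7·τ^5 dτ = 7t^6/6.)

Final answer: 840/s^7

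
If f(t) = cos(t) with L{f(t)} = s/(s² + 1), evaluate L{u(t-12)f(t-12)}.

Time shift theorem: L{u(t-a)f(t-a)} = e^(-as)F(s). Here a=12, F(s) = s/(s² + 1), so L{u(t-12)f(t-12)} = e^(-12s)·s/(s² + 1)

Final answer: e^(-12s)·s/(s² + 1)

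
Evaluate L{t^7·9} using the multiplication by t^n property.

L{9} = 9/s. d^1/ds^1[1/s] = -1/s². d^2/ds^2[1/s] = 2/s^3. d^3/ds^3[1/s] = -6/s^4. d^4/ds^4[1/s] = 24/s^5. d^5/ds^5[1/s] = -120/s^6. d^6/ds^6[1/s] = 720/s^7. d^7/ds^7[1/s] = -5040/s^8. So L{t^7} = (-1)^{7}·-5040/s^8 = 5040/s^8. Then L{t^7·9} = 9·5040/s^8 = 45360/s^8

Final answer: 45360/s^8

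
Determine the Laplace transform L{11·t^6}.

L{t^n} = n!/s^(n+1), so L{t^6} = 720/s^7. Then L{11·t^6} = 11·720/s^7 = 7920/s^7

Final answer: 7920/s^7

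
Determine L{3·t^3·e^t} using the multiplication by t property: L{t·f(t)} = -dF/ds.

Using L{t^n·e^(at)} = n!/(s-a)^(n+1), L{t^3·e^t} = 6/(s-1)^4, so L{3·t^3·e^t} = 3·6/(s-1)^4 = 18/(s-1)^4

Final answer: 18/(s-1)^4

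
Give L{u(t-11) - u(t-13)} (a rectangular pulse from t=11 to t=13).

L{u(t-a)} = e^(-as)/s. L{u(t-11) - u(t-13)} = (e^(-11s) - e^(-13s))/s

Final answer: (e^(-11s) - e^(-13s))/s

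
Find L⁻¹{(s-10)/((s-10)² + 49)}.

Using frequency shift: L⁻¹{(s-a)/((s-a)² + b²)} = e^(at)cos(bt). Here a=10, b=7

Final answer: e^(10t)·cos(7t)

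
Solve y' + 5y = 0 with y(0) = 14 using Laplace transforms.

L{y'} + 5L{y} = 0. sY - 14 + 5Y = 0. Y(s+5) = 14. Y = 14/(s+5)

Final answer: y(t) = 14e^(-5t)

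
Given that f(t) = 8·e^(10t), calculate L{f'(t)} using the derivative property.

f(0) = 8, F(s) = 8/(s-10). L{f'(t)} = s·F(s) - f(0) = 8s/(s-10) - 8 = (8s - 8(s-10))/(s-10) = 80/(s-10)

Final answer: 80/(s-10)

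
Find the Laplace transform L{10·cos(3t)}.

L{cos(ωt)} = s/(s² + ω²), so L{cos(3t)} = s/(s² + 9). Then L{10·cos(3t)} = 10·s/(s² + 9) = 10s/(s² + 9)

Final answer: 10s/(s² + 9)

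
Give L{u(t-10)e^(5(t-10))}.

u(t-a)f(t-a) with f(t)=e^(5t). L{e^(5t)} = 1/(s-5). By time shift: e^(-10s)/(s-5)

Final answer: e^(-10s)/(s-5)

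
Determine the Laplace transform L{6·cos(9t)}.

L{cos(ωt)} = s/(s² + ω²), so L{cos(9t)} = s/(s² + 81). Then L{6·cos(9t)} = 6·s/(s² + 81) = 6s/(s² + 81)

Final answer: 6s/(s² + 81)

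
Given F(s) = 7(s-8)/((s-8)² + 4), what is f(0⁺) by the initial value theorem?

f(0⁺) = lim_{s→∞} sF(s) = lim_{s→∞} 7s(s-8)/((s-8)² + 4) = 7

Final answer: 7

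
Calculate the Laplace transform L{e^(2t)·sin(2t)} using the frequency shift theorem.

Frequency shift: L{e^(at)f(t)} = F(s-a). L{e^(2t)·sin(2t)} = 2/((s-2)² + 4)

Final answer: 2/((s-2)² + 4)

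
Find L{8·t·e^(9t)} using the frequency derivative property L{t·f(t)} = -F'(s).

L{e^(9t)} = 1/(s-9). By frequency derivative: L{t·e^(9t)} = -d/ds[1/(s-9)] = -(-1)/(s-9)² = 1/(s-9)². Then L{8·t·e^(9t)} = 8·1/(s-9)² = 8/(s-9)²

Final answer: 8/(s-9)²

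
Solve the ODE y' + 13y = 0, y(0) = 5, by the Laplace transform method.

L{y'} + 13L{y} = 0. sY - 5 + 13Y = 0. Y(s+13) = 5. Y = 5/(s+13)

Final answer: y(t) = 5e^(-13t)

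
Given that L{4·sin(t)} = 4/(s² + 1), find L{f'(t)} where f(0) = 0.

L{f'(t)} = s·F(s) - f(0) = s·4/(s² + 1) - 0 = 4s/(s² + 1)

Final answer: 4s/(s² + 1)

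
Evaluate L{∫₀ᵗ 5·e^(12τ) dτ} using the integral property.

L{∫₀ᵗ f(τ)dτ} = F(s)/s with F(s) = 5/(s-12), so L{∫₀ᵗ 5·e^(12τ) dτ} = 5/(s(s-12))

Final answer: 5/(s(s-12))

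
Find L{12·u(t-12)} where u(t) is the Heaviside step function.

L{u(t-a)} = e^(-as)/s. Here a=12, so L{u(t-12)} = e^(-12s)/s, and L{12·u(t-12)} = 12·e^(-12s)/s

Final answer: 12·e^(-12s)/s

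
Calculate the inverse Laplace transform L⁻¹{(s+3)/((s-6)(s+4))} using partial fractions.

Using partial fractions, f(t) = (9e^(6t) + e^(-4t))/10

Final answer: (9e^(6t) + e^(-4t))/10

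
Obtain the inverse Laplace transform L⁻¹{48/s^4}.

L⁻¹{n!/s^(n+1)} = t^n with n=3. So L⁻¹{6/s^4} = t^3, and L⁻¹{48/s^4} = (48/6)·t^3 = 8·t^3

Final answer: 8·t^3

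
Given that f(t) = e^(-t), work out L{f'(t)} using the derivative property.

f(0) = 1, F(s) = 1/(s+1). L{f'(t)} = s·F(s) - f(0) = s/(s+1) - 1 = (s - (s+1))/(s+1) = -1/(s+1)

Final answer: -1/(s+1)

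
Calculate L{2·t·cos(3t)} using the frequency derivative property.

L{cos(3t)} = s/(s² + 9). Derivative: d/ds[s/(s² + 9)] = [(s² + 9) - s·2s]/(s² + 9)² = (9 - s²)/(s² + 9)². So L{t·cos(3t)} = -F'(s) = (s² - 9)/(s² + 9)². Then L{2·t·cos(3t)} = 2·(s² - 9)/(s² + 9)²

Final answer: 2·(s² - 9)/(s² + 9)²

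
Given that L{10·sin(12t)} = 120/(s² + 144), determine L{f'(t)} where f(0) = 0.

L{f'(t)} = s·F(s) - f(0) = s·120/(s² + 144) - 0 = 120s/(s² + 144)

Final answer: 120s/(s² + 144)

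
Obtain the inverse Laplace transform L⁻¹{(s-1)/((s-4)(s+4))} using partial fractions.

Using partial fractions, f(t) = (3e^(4t) + 5e^(-4t))/8

Final answer: (3e^(4t) + 5e^(-4t))/8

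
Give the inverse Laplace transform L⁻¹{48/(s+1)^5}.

L⁻¹{n!/(s-a)^(n+1)} = t^n·e^(at) with n=4, a=-1. So L⁻¹{24/(s+1)^5} = t^4·e^(-t), and L⁻¹{48/(s+1)^5} = (48/24)·t^4·e^(-t) = 2·t^4·e^(-t)

Final answer: 2·t^4·e^(-t)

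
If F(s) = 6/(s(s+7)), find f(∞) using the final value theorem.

f(∞) = lim_{s→0} s·6/(s(s+7)) = lim_{s→0} 6/(s+7) = 6/7 = 6/7

Final answer: 6/7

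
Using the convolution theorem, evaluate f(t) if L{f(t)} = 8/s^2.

8/s^2 = (8/s)·(1/s) = L{8}·L{1}. By convolution, f(t) = 8*1 = ∫₀ᵗ 8·1 dτ = 8·t

Final answer: 8·t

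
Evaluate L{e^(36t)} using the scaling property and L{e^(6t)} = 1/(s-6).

Using L{f(at)} = (1/a)F(s/a) with a=6 and f(t) = e^(6t): L{e^(36t)} = (1/6) · 1/((s/6)-6) = (1/6) · 6/(s-36) = 1/(s-36)

Final answer: 1/(s-36)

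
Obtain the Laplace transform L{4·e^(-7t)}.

L{e^(at)} = 1/(s-a), so L{e^(-7t)} = 1/(s+7). Then L{4·e^(-7t)} = 4/(s+7)

Final answer: 4/(s+7)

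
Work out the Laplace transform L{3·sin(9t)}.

L{sin(ωt)} = ω/(s² + ω²), so L{sin(9t)} = 9/(s² + 81). Then L{3·sin(9t)} = 3·9/(s² + 81) = 27/(s² + 81)

Final answer: 27/(s² + 81)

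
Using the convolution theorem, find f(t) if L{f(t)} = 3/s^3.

3/s^3 = (3/s)·(1/s^2) = L{3}·L{t}. By convolution, f(t) = 3*t = ∫₀ᵗ 3·τ dτ = 3·t²/2

Final answer: 3·t²/2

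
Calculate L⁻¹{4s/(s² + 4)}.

This is the form c·s/(s² + a²) with a = 2, c = 4. L⁻¹ = 4·cos(2t)

Final answer: 4·cos(2t)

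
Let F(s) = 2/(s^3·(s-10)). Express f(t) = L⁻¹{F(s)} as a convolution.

2/(s^3·(s-10)) = (2/s^3)·(1/(s-10)) = L{t^2}·L{e^(10t)}. So f(t) = t^2*e^(10t) = ∫₀ᵗ τ^2·e^(10(t-τ)) dτ

Final answer: ∫₀ᵗ τ^2·e^(10(t-τ)) dτ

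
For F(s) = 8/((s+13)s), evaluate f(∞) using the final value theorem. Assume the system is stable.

f(∞) = lim_{s→0} sF(s) = lim_{s→0} 8/(s+13) = 8/13

Final answer: 8/13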